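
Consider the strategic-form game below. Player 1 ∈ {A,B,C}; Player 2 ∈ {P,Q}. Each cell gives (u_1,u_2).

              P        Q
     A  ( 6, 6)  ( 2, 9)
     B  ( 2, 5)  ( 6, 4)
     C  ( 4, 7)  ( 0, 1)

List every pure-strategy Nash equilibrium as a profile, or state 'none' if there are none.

PSNE: ∅

(A,P): not NE [P2→Q gives 9>6]
(A,Q): not NE [P1→B gives 6>2]
(B,P): not NE [P1→A gives 6>2]
(B,Q): not NE [P2→P gives 5>4]
(C,P): not NE [P1→A gives 6>4]
(C,Q): not NE [P1→B gives 6>0; P2→P gives 7>1]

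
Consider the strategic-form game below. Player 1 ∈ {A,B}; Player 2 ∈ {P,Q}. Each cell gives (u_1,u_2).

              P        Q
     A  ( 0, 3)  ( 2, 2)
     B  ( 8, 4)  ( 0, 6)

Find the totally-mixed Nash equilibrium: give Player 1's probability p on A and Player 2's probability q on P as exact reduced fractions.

p=2/3, q=1/5

P1 indiff ⇒ q·0+(1-q)·2 = q·8+(1-q)·0 ⇒ q(-8) = (1-q)(-2) ⇒ q = 1/5
P2 indiff ⇒ p·3+(1-p)·4 = p·2+(1-p)·6 ⇒ p(1) = (1-p)(2) ⇒ p = 2/3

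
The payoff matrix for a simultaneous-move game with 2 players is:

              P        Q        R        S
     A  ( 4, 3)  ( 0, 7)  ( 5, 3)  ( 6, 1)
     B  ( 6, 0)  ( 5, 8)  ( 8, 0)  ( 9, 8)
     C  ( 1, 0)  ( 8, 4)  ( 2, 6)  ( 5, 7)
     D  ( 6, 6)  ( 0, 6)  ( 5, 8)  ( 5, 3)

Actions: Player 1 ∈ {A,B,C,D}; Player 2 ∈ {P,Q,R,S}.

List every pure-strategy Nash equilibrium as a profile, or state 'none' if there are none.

PSNE = {(B,S)}

(A,P): not NE [P1→D gives 6>4; P2→Q gives 7>3]
(A,Q): not NE [P1→C gives 8>0]
(A,R): not NE [P1→B gives 8>5; P2→Q gives 7>3]
(A,S): not NE [P1→B gives 9>6; P2→Q gives 7>1]
(B,P): not NE [P2→S gives 8>0]
(B,Q): not NE [P1→C gives 8>5]
(B,R): not NE [P2→S gives 8>0]
(B,S): NE
(C,P): not NE [P1→D gives 6>1; P2→S gives 7>0]
(C,Q): not NE [P2→S gives 7>4]
(C,R): not NE [P1→B gives 8>2; P2→S gives 7>6]
(C,S): not NE [P1→B gives 9>5]
(D,P): not NE [P2→R gives 8>6]
(D,Q): not NE [P1→C gives 8>0; P2→R gives 8>6]
(D,R): not NE [P1→B gives 8>5]
(D,S): not NE [P1→B gives 9>5; P2→R gives 8>3]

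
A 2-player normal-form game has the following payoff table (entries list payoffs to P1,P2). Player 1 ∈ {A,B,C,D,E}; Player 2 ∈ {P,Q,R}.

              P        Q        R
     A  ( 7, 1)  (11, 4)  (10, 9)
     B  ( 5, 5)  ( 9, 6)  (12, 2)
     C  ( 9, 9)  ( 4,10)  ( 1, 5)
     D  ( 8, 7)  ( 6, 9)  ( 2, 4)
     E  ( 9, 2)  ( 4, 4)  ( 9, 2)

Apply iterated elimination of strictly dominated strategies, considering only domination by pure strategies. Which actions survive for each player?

IESDS → P1:{A,B} P2:{Q,R}

P2 drop P (Q beats it: A:4>1 B:6>5 C:10>9 D:9>7 E:4>2)
P1 drop C (A beats it: Q:11>4 R:10>1)
P1 drop D (A beats it: Q:11>6 R:10>2)
P1 drop E (A beats it: Q:11>4 R:10>9)
P1→{A,B} P2→{Q,R}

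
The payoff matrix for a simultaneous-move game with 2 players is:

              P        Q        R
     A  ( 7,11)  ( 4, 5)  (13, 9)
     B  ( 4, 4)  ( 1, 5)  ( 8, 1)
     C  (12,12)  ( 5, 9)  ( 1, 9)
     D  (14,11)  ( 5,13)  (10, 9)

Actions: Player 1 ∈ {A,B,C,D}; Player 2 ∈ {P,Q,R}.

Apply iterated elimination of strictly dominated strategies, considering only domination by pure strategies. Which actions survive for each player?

P1 drop B (A beats it: P:7>4 Q:4>1 R:13>8)
P2 drop R (P beats it: A:11>9 C:12>9 D:11>9)
P1 drop A (C beats it: P:12>7 Q:5>4)
P1→{C,D} P2→{P,Q}

Survivors P1:{C,D} P2:{P,Q}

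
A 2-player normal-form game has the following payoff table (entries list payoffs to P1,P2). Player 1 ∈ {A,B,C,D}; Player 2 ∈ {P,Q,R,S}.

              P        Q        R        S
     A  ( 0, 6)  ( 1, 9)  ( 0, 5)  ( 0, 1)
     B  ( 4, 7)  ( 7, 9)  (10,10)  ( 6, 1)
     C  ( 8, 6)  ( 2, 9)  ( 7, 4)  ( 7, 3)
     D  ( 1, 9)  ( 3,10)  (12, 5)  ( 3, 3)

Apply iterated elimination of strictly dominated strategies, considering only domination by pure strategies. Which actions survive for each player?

P1 drop A (B beats it: P:4>0 Q:7>1 R:10>0 S:6>0)
P2 drop P (Q beats it: B:9>7 C:9>6 D:10>9)
P2 drop S (Q beats it: B:9>1 C:9>3 D:10>3)
P1 drop C (B beats it: Q:7>2 R:10>7)
P1→{B,D} P2→{Q,R}

Survivors P1:{B,D} P2:{Q,R}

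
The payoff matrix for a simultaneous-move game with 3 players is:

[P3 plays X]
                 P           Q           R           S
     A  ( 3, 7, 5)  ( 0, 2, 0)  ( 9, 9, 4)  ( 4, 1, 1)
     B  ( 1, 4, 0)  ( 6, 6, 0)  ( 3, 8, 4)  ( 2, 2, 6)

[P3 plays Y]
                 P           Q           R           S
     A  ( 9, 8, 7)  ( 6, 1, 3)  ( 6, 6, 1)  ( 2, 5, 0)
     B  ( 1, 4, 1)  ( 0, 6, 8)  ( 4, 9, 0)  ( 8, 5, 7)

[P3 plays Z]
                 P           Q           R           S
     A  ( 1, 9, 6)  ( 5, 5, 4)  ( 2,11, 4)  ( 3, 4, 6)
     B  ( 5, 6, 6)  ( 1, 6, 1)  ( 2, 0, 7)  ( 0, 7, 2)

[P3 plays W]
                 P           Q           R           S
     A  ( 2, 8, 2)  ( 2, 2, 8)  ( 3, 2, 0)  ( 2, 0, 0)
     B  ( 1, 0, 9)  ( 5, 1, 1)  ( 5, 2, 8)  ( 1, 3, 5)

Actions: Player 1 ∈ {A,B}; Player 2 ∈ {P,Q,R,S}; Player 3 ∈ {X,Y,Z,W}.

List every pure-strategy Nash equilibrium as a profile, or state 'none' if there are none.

PSNE = {(A,P,Y), (A,R,X), (A,R,Z)}

(A,P,X): not NE [P2→R gives 9>7; P3→Y gives 7>5]
(A,P,Y): NE
(A,P,Z): not NE [P1→B gives 5>1; P2→R gives 11>9; P3→Y gives 7>6]
(A,P,W): not NE [P3→Y gives 7>2]
(A,Q,X): not NE [P1→B gives 6>0; P2→R gives 9>2; P3→W gives 8>0]
(A,Q,Y): not NE [P2→P gives 8>1; P3→W gives 8>3]
(A,Q,Z): not NE [P2→R gives 11>5; P3→W gives 8>4]
(A,Q,W): not NE [P1→B gives 5>2; P2→P gives 8>2]
(A,R,X): NE
(A,R,Y): not NE [P2→P gives 8>6; P3→Z gives 4>1]
(A,R,Z): NE
(A,R,W): not NE [P1→B gives 5>3; P2→P gives 8>2; P3→Z gives 4>0]
(A,S,X): not NE [P2→R gives 9>1; P3→Z gives 6>1]
(A,S,Y): not NE [P1→B gives 8>2; P2→P gives 8>5; P3→Z gives 6>0]
(A,S,Z): not NE [P2→R gives 11>4]
(A,S,W): not NE [P2→P gives 8>0; P3→Z gives 6>0]
(B,P,X): not NE [P1→A gives 3>1; P2→R gives 8>4; P3→W gives 9>0]
(B,P,Y): not NE [P1→A gives 9>1; P2→R gives 9>4; P3→W gives 9>1]
(B,P,Z): not NE [P2→S gives 7>6; P3→W gives 9>6]
(B,P,W): not NE [P1→A gives 2>1; P2→S gives 3>0]
(B,Q,X): not NE [P2→R gives 8>6; P3→Y gives 8>0]
(B,Q,Y): not NE [P1→A gives 6>0; P2→R gives 9>6]
(B,Q,Z): not NE [P1→A gives 5>1; P2→S gives 7>6; P3→Y gives 8>1]
(B,Q,W): not NE [P2→S gives 3>1; P3→Y gives 8>1]
(B,R,X): not NE [P1→A gives 9>3; P3→W gives 8>4]
(B,R,Y): not NE [P1→A gives 6>4; P3→W gives 8>0]
(B,R,Z): not NE [P2→S gives 7>0; P3→W gives 8>7]
(B,R,W): not NE [P2→S gives 3>2]
(B,S,X): not NE [P1→A gives 4>2; P2→R gives 8>2; P3→Y gives 7>6]
(B,S,Y): not NE [P2→R gives 9>5]
(B,S,Z): not NE [P1→A gives 3>0; P3→Y gives 7>2]
(B,S,W): not NE [P1→A gives 2>1; P3→Y gives 7>5]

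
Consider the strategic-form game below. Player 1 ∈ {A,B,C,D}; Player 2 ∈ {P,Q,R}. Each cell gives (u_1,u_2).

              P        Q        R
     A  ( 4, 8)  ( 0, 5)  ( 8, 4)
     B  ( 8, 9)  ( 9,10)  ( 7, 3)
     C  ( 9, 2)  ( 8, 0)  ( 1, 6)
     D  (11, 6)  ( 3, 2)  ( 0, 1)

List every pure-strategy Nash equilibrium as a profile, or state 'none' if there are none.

NE set: (B,Q), (D,P)

(A,P): not NE [P1→D gives 11>4]
(A,Q): not NE [P1→B gives 9>0; P2→P gives 8>5]
(A,R): not NE [P2→P gives 8>4]
(B,P): not NE [P1→D gives 11>8; P2→Q gives 10>9]
(B,Q): NE
(B,R): not NE [P1→A gives 8>7; P2→Q gives 10>3]
(C,P): not NE [P1→D gives 11>9; P2→R gives 6>2]
(C,Q): not NE [P1→B gives 9>8; P2→R gives 6>0]
(C,R): not NE [P1→A gives 8>1]
(D,P): NE
(D,Q): not NE [P1→B gives 9>3; P2→P gives 6>2]
(D,R): not NE [P1→A gives 8>0; P2→P gives 6>1]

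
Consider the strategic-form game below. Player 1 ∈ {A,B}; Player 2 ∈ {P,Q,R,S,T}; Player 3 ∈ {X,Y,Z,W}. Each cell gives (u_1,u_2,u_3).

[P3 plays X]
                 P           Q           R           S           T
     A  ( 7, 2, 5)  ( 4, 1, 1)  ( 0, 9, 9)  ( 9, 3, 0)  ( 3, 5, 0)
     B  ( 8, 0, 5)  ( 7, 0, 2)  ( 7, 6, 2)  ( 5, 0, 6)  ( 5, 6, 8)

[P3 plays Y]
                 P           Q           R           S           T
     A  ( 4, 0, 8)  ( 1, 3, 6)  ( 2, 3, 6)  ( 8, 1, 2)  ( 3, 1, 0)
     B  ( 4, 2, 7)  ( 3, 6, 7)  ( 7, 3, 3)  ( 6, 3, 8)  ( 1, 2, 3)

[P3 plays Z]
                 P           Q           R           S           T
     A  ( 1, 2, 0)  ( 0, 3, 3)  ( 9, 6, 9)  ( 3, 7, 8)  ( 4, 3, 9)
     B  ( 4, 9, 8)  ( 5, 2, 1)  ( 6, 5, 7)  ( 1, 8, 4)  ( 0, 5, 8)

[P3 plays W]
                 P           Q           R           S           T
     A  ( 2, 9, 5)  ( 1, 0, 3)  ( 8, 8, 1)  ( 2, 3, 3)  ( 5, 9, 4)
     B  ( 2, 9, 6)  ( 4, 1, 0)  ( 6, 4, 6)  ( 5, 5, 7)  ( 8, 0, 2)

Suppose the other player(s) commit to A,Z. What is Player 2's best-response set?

u_2(P vs A,Z) = 2
u_2(Q vs A,Z) = 3
u_2(R vs A,Z) = 6
u_2(S vs A,Z) = 7
u_2(T vs A,Z) = 3
max payoff 7 at {S}

P2 best: {S}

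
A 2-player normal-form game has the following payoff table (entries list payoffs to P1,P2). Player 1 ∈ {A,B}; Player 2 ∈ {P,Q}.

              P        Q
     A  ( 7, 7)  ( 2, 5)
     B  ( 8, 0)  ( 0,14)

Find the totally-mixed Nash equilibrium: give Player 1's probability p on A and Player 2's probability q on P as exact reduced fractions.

(p,q) = (7/8, 2/3)

P1 indiff ⇒ q·7+(1-q)·2 = q·8+(1-q)·0 ⇒ q(-1) = (1-q)(-2) ⇒ q = 2/3
P2 indiff ⇒ p·7+(1-p)·0 = p·5+(1-p)·14 ⇒ p(2) = (1-p)(14) ⇒ p = 7/8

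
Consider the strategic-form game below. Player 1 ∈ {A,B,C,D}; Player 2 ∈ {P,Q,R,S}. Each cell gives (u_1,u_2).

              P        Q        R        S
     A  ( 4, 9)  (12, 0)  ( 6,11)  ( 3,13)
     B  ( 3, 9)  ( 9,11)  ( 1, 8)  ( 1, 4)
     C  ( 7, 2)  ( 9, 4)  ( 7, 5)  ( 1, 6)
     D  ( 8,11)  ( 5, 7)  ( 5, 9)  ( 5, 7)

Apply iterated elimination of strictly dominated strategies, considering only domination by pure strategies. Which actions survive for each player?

P1 drop B (A beats it: P:4>3 Q:12>9 R:6>1 S:3>1)
P2 drop Q (R beats it: A:11>0 C:5>4 D:9>7)
P1→{A,C,D} P2→{P,R,S}

IESDS → P1:{A,C,D} P2:{P,R,S}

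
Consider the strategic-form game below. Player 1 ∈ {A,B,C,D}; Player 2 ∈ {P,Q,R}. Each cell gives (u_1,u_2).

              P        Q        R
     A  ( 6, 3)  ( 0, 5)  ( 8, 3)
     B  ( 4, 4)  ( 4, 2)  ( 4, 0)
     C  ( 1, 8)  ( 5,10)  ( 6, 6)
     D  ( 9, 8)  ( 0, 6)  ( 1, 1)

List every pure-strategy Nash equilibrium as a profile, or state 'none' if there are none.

Nash profiles: (C,Q), (D,P)

(A,P): not NE [P1→D gives 9>6; P2→Q gives 5>3]
(A,Q): not NE [P1→C gives 5>0]
(A,R): not NE [P2→Q gives 5>3]
(B,P): not NE [P1→D gives 9>4]
(B,Q): not NE [P1→C gives 5>4; P2→P gives 4>2]
(B,R): not NE [P1→A gives 8>4; P2→P gives 4>0]
(C,P): not NE [P1→D gives 9>1; P2→Q gives 10>8]
(C,Q): NE
(C,R): not NE [P1→A gives 8>6; P2→Q gives 10>6]
(D,P): NE
(D,Q): not NE [P1→C gives 5>0; P2→P gives 8>6]
(D,R): not NE [P1→A gives 8>1; P2→P gives 8>1]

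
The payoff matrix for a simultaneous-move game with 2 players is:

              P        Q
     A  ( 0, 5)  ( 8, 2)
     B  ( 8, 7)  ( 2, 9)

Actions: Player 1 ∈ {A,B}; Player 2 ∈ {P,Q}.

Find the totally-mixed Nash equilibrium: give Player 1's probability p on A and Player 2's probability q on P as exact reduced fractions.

(p,q) = (2/5, 3/7)

P1 indiff ⇒ q·0+(1-q)·8 = q·8+(1-q)·2 ⇒ q(-8) = (1-q)(-6) ⇒ q = 3/7
P2 indiff ⇒ p·5+(1-p)·7 = p·2+(1-p)·9 ⇒ p(3) = (1-p)(2) ⇒ p = 2/5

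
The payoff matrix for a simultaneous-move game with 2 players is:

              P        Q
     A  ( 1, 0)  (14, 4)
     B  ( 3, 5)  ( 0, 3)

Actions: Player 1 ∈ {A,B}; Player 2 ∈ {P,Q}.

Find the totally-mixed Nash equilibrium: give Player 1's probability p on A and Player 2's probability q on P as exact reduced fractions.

p=1/3, q=7/8

P1 indiff ⇒ q·1+(1-q)·14 = q·3+(1-q)·0 ⇒ q(-2) = (1-q)(-14) ⇒ q = 7/8
P2 indiff ⇒ p·0+(1-p)·5 = p·4+(1-p)·3 ⇒ p(-4) = (1-p)(-2) ⇒ p = 1/3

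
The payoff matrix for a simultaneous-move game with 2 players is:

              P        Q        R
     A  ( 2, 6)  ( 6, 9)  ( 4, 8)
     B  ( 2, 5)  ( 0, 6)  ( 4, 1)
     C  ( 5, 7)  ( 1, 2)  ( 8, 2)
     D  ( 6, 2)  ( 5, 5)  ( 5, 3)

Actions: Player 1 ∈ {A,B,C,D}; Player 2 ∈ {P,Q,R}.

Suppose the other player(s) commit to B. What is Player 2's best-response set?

argmax u_2 = {Q}

u_2(P vs B) = 5
u_2(Q vs B) = 6
u_2(R vs B) = 1
max payoff 6 at {Q}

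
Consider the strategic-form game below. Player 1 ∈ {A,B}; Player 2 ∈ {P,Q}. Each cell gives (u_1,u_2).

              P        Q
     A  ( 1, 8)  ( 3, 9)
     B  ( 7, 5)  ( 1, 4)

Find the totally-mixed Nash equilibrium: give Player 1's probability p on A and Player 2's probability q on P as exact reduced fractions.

P1 indiff ⇒ q·1+(1-q)·3 = q·7+(1-q)·1 ⇒ q(-6) = (1-q)(-2) ⇒ q = 1/4
P2 indiff ⇒ p·8+(1-p)·5 = p·9+(1-p)·4 ⇒ p(-1) = (1-p)(-1) ⇒ p = 1/2

p=1/2, q=1/4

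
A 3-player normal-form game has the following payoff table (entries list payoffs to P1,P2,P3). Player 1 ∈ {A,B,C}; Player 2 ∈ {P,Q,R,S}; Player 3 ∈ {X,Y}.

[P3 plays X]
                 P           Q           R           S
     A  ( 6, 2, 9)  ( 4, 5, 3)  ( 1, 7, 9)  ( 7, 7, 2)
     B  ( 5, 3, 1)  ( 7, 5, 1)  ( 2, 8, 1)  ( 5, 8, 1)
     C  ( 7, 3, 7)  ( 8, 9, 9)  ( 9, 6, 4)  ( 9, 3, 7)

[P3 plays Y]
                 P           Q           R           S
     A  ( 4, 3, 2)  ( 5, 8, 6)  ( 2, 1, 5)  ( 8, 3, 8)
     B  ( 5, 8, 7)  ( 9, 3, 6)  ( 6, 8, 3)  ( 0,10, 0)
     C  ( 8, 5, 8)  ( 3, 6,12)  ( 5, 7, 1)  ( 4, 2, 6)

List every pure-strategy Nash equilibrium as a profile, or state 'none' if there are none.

No pure NE.

(A,P,X): not NE [P1→C gives 7>6; P2→S gives 7>2]
(A,P,Y): not NE [P1→C gives 8>4; P2→Q gives 8>3; P3→X gives 9>2]
(A,Q,X): not NE [P1→C gives 8>4; P2→S gives 7>5; P3→Y gives 6>3]
(A,Q,Y): not NE [P1→B gives 9>5]
(A,R,X): not NE [P1→C gives 9>1]
(A,R,Y): not NE [P1→B gives 6>2; P2→Q gives 8>1; P3→X gives 9>5]
(A,S,X): not NE [P1→C gives 9>7; P3→Y gives 8>2]
(A,S,Y): not NE [P2→Q gives 8>3]
(B,P,X): not NE [P1→C gives 7>5; P2→S gives 8>3; P3→Y gives 7>1]
(B,P,Y): not NE [P1→C gives 8>5; P2→S gives 10>8]
(B,Q,X): not NE [P1→C gives 8>7; P2→S gives 8>5; P3→Y gives 6>1]
(B,Q,Y): not NE [P2→S gives 10>3]
(B,R,X): not NE [P1→C gives 9>2; P3→Y gives 3>1]
(B,R,Y): not NE [P2→S gives 10>8]
(B,S,X): not NE [P1→C gives 9>5]
(B,S,Y): not NE [P1→A gives 8>0; P3→X gives 1>0]
(C,P,X): not NE [P2→Q gives 9>3; P3→Y gives 8>7]
(C,P,Y): not NE [P2→R gives 7>5]
(C,Q,X): not NE [P3→Y gives 12>9]
(C,Q,Y): not NE [P1→B gives 9>3; P2→R gives 7>6]
(C,R,X): not NE [P2→Q gives 9>6]
(C,R,Y): not NE [P1→B gives 6>5; P3→X gives 4>1]
(C,S,X): not NE [P2→Q gives 9>3]
(C,S,Y): not NE [P1→A gives 8>4; P2→R gives 7>2; P3→X gives 7>6]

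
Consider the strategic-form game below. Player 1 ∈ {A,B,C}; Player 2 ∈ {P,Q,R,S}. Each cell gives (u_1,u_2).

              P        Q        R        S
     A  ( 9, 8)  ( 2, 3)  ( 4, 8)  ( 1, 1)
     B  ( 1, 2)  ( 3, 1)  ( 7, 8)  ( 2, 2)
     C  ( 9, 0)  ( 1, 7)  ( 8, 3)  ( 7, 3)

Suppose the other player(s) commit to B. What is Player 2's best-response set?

BR_2 = {R}

u_2(P vs B) = 2
u_2(Q vs B) = 1
u_2(R vs B) = 8
u_2(S vs B) = 2
max payoff 8 at {R}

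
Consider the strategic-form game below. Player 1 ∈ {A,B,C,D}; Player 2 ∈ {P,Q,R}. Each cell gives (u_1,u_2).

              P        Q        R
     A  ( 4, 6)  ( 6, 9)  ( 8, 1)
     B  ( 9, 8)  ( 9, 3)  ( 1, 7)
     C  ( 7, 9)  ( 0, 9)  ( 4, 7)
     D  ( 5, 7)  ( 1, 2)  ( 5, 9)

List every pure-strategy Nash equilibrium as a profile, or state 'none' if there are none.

PSNE = {(B,P)}

(A,P): not NE [P1→B gives 9>4; P2→Q gives 9>6]
(A,Q): not NE [P1→B gives 9>6]
(A,R): not NE [P2→Q gives 9>1]
(B,P): NE
(B,Q): not NE [P2→P gives 8>3]
(B,R): not NE [P1→A gives 8>1; P2→P gives 8>7]
(C,P): not NE [P1→B gives 9>7]
(C,Q): not NE [P1→B gives 9>0]
(C,R): not NE [P1→A gives 8>4; P2→Q gives 9>7]
(D,P): not NE [P1→B gives 9>5; P2→R gives 9>7]
(D,Q): not NE [P1→B gives 9>1; P2→R gives 9>2]
(D,R): not NE [P1→A gives 8>5]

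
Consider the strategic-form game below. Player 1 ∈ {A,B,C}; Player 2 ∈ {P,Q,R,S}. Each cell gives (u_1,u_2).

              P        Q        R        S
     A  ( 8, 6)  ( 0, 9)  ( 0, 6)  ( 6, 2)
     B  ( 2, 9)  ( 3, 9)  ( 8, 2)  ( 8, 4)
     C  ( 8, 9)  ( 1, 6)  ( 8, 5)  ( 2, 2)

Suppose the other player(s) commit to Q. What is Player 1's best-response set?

u_1(A vs Q) = 0
u_1(B vs Q) = 3
u_1(C vs Q) = 1
max payoff 3 at {B}

argmax u_1 = {B}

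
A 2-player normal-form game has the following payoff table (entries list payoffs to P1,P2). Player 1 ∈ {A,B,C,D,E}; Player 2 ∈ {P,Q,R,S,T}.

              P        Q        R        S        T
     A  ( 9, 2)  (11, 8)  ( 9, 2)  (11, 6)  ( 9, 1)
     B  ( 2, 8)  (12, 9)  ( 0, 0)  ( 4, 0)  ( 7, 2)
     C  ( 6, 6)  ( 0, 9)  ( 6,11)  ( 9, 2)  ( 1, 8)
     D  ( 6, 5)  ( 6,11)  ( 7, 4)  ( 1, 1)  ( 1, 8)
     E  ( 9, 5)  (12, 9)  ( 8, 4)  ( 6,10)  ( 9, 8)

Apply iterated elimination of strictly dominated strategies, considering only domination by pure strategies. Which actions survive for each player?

IESDS → P1:{A,B,E} P2:{Q,S}

P1 drop C (A beats it: P:9>6 Q:11>0 R:9>6 S:11>9 T:9>1)
P1 drop D (A beats it: P:9>6 Q:11>6 R:9>7 S:11>1 T:9>1)
P2 drop P (Q beats it: A:8>2 B:9>8 E:9>5)
P2 drop R (Q beats it: A:8>2 B:9>0 E:9>4)
P2 drop T (Q beats it: A:8>1 B:9>2 E:9>8)
P1→{A,B,E} P2→{Q,S}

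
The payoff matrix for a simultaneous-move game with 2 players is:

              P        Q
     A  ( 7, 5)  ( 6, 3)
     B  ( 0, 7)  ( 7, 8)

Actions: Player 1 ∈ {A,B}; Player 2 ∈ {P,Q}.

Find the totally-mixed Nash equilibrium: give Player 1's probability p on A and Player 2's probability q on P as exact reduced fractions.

P1 indiff ⇒ q·7+(1-q)·6 = q·0+(1-q)·7 ⇒ q(7) = (1-q)(1) ⇒ q = 1/8
P2 indiff ⇒ p·5+(1-p)·7 = p·3+(1-p)·8 ⇒ p(2) = (1-p)(1) ⇒ p = 1/3

(p,q) = (1/3, 1/8)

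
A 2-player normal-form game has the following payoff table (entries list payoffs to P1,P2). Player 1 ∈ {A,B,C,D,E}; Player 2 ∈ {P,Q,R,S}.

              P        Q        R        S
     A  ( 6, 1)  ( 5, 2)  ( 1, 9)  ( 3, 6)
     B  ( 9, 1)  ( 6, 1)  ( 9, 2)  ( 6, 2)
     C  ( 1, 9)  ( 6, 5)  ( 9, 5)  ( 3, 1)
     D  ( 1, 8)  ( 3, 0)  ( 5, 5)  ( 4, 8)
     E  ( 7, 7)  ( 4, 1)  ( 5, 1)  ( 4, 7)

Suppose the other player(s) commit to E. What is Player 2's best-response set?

u_2(P vs E) = 7
u_2(Q vs E) = 1
u_2(R vs E) = 1
u_2(S vs E) = 7
max payoff 7 at {P,S}

argmax u_2 = {P,S}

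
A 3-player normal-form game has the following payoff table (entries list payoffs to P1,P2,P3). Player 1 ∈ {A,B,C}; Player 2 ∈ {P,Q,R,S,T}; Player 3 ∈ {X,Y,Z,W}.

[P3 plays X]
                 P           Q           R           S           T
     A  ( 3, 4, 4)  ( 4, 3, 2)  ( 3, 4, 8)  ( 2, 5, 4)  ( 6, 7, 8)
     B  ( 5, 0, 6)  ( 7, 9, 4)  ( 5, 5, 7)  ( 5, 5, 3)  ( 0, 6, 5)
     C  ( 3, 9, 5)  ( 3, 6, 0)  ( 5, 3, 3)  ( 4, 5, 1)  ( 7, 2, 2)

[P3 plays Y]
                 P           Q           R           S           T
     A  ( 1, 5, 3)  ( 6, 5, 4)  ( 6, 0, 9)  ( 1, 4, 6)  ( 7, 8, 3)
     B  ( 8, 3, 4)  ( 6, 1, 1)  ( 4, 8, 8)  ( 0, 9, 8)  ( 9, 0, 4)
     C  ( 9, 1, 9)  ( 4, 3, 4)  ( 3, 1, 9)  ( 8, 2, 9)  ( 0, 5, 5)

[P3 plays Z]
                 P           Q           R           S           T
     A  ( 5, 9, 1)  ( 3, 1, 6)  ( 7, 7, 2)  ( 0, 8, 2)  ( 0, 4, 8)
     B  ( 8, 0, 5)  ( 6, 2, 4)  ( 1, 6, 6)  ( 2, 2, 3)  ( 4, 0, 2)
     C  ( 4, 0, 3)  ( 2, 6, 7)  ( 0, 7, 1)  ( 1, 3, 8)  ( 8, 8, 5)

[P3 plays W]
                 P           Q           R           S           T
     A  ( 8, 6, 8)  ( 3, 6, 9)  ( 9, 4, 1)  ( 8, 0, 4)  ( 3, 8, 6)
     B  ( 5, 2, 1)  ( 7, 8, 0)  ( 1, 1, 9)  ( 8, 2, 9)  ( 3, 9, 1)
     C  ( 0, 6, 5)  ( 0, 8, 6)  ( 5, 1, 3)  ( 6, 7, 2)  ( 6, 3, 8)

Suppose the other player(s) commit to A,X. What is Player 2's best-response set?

u_2(P vs A,X) = 4
u_2(Q vs A,X) = 3
u_2(R vs A,X) = 4
u_2(S vs A,X) = 5
u_2(T vs A,X) = 7
max payoff 7 at {T}

argmax u_2 = {T}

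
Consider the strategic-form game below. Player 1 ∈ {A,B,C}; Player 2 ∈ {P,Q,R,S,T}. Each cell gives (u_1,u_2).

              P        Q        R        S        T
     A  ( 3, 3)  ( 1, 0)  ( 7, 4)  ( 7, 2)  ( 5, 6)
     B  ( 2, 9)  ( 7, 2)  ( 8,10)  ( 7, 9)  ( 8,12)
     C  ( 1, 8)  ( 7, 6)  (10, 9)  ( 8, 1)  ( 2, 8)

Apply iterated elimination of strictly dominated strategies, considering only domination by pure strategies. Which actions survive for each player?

P2 drop P (R beats it: A:4>3 B:10>9 C:9>8)
P2 drop Q (R beats it: A:4>0 B:10>2 C:9>6)
P2 drop S (R beats it: A:4>2 B:10>9 C:9>1)
P1 drop A (B beats it: R:8>7 T:8>5)
P1→{B,C} P2→{R,T}

Remaining: P1:{B,C} P2:{R,T}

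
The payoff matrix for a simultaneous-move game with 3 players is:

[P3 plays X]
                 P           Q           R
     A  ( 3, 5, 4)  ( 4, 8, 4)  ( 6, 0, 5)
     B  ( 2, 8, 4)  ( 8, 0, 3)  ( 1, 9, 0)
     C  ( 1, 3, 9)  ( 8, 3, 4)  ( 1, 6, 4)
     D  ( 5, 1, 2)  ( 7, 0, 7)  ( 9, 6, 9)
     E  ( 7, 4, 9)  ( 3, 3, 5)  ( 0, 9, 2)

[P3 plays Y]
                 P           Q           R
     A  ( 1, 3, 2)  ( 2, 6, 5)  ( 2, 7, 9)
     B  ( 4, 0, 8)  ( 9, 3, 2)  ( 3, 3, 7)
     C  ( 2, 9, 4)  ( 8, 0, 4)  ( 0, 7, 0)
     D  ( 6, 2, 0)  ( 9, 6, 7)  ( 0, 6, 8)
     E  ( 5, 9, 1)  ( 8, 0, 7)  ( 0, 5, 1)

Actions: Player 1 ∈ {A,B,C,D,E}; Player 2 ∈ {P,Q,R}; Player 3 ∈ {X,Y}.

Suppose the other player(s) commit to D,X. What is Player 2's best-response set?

u_2(P vs D,X) = 1
u_2(Q vs D,X) = 0
u_2(R vs D,X) = 6
max payoff 6 at {R}

P2 best: {R}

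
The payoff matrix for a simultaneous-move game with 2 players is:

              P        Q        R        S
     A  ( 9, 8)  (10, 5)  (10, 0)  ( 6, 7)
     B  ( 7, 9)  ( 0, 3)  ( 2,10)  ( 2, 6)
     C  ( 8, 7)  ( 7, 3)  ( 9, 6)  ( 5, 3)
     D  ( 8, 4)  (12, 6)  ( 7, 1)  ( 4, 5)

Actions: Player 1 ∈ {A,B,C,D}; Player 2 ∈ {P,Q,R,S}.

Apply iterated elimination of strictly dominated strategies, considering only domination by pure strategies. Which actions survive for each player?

P1 drop B (A beats it: P:9>7 Q:10>0 R:10>2 S:6>2)
P1 drop C (A beats it: P:9>8 Q:10>7 R:10>9 S:6>5)
P2 drop R (P beats it: A:8>0 D:4>1)
P1→{A,D} P2→{P,Q,S}

Survivors P1:{A,D} P2:{P,Q,S}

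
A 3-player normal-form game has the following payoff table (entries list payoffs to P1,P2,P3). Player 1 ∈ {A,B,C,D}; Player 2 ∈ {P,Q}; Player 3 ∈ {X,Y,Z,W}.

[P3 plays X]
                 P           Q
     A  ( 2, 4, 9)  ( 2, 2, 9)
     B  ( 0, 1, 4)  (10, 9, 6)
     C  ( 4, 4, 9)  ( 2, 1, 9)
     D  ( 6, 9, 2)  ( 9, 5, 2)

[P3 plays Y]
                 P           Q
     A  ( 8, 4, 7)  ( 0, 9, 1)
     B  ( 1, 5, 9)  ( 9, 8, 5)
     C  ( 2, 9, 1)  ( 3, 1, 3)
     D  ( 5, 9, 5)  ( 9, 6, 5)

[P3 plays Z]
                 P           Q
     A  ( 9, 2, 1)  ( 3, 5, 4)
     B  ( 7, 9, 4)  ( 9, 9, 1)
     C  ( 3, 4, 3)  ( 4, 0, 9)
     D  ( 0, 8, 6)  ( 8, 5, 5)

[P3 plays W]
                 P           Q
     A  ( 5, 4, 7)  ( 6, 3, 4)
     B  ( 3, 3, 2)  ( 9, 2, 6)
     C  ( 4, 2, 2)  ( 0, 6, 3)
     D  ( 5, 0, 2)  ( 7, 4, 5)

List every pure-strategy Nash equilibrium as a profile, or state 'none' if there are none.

(A,P,X): not NE [P1→D gives 6>2]
(A,P,Y): not NE [P2→Q gives 9>4; P3→X gives 9>7]
(A,P,Z): not NE [P2→Q gives 5>2; P3→X gives 9>1]
(A,P,W): not NE [P3→X gives 9>7]
(A,Q,X): not NE [P1→B gives 10>2; P2→P gives 4>2]
(A,Q,Y): not NE [P1→D gives 9>0; P3→X gives 9>1]
(A,Q,Z): not NE [P1→B gives 9>3; P3→X gives 9>4]
(A,Q,W): not NE [P1→B gives 9>6; P2→P gives 4>3; P3→X gives 9>4]
(B,P,X): not NE [P1→D gives 6>0; P2→Q gives 9>1; P3→Y gives 9>4]
(B,P,Y): not NE [P1→A gives 8>1; P2→Q gives 8>5]
(B,P,Z): not NE [P1→A gives 9>7; P3→Y gives 9>4]
(B,P,W): not NE [P1→D gives 5>3; P3→Y gives 9>2]
(B,Q,X): NE
(B,Q,Y): not NE [P3→W gives 6>5]
(B,Q,Z): not NE [P3→W gives 6>1]
(B,Q,W): not NE [P2→P gives 3>2]
(C,P,X): not NE [P1→D gives 6>4]
(C,P,Y): not NE [P1→A gives 8>2; P3→X gives 9>1]
(C,P,Z): not NE [P1→A gives 9>3; P3→X gives 9>3]
(C,P,W): not NE [P1→D gives 5>4; P2→Q gives 6>2; P3→X gives 9>2]
(C,Q,X): not NE [P1→B gives 10>2; P2→P gives 4>1]
(C,Q,Y): not NE [P1→D gives 9>3; P2→P gives 9>1; P3→Z gives 9>3]
(C,Q,Z): not NE [P1→B gives 9>4; P2→P gives 4>0]
(C,Q,W): not NE [P1→B gives 9>0; P3→Z gives 9>3]
(D,P,X): not NE [P3→Z gives 6>2]
(D,P,Y): not NE [P1→A gives 8>5; P3→Z gives 6>5]
(D,P,Z): not NE [P1→A gives 9>0]
(D,P,W): not NE [P2→Q gives 4>0; P3→Z gives 6>2]
(D,Q,X): not NE [P1→B gives 10>9; P2→P gives 9>5; P3→W gives 5>2]
(D,Q,Y): not NE [P2→P gives 9>6]
(D,Q,Z): not NE [P1→B gives 9>8; P2→P gives 8>5]
(D,Q,W): not NE [P1→B gives 9>7]

Nash profiles: (B,Q,X)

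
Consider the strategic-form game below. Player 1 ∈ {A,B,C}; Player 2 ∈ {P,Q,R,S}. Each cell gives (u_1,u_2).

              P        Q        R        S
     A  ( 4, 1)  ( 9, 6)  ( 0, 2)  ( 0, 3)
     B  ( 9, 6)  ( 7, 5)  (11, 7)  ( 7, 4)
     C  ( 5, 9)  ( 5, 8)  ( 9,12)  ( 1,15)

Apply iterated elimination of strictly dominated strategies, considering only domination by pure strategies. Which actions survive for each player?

P1 drop C (B beats it: P:9>5 Q:7>5 R:11>9 S:7>1)
P2 drop P (R beats it: A:2>1 B:7>6)
P2 drop S (Q beats it: A:6>3 B:5>4)
P1→{A,B} P2→{Q,R}

IESDS → P1:{A,B} P2:{Q,R}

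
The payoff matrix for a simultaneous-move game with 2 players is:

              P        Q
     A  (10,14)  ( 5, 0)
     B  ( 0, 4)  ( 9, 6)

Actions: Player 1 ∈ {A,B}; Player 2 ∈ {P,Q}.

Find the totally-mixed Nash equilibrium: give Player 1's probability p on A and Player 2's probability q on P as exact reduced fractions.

P1 indiff ⇒ q·10+(1-q)·5 = q·0+(1-q)·9 ⇒ q(10) = (1-q)(4) ⇒ q = 2/7
P2 indiff ⇒ p·14+(1-p)·4 = p·0+(1-p)·6 ⇒ p(14) = (1-p)(2) ⇒ p = 1/8

p=1/8, q=2/7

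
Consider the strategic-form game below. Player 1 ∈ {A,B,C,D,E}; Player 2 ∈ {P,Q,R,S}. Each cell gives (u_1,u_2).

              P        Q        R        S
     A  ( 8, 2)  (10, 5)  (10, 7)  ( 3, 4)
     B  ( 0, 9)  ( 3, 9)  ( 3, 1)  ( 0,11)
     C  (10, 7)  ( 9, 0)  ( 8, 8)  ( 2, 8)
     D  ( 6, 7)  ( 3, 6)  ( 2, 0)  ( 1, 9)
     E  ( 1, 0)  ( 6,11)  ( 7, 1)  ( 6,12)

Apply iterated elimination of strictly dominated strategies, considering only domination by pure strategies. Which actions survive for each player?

P1 drop B (A beats it: P:8>0 Q:10>3 R:10>3 S:3>0)
P1 drop D (A beats it: P:8>6 Q:10>3 R:10>2 S:3>1)
P2 drop P (R beats it: A:7>2 C:8>7 E:1>0)
P1 drop C (A beats it: Q:10>9 R:10>8 S:3>2)
P1→{A,E} P2→{Q,R,S}

Survivors P1:{A,E} P2:{Q,R,S}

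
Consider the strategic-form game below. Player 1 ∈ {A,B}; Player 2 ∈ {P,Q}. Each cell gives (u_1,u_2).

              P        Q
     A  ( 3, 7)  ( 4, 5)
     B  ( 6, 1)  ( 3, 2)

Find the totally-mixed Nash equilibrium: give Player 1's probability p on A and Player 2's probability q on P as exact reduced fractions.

P1 indiff ⇒ q·3+(1-q)·4 = q·6+(1-q)·3 ⇒ q(-3) = (1-q)(-1) ⇒ q = 1/4
P2 indiff ⇒ p·7+(1-p)·1 = p·5+(1-p)·2 ⇒ p(2) = (1-p)(1) ⇒ p = 1/3

P1 mixes 1/3 on A; P2 mixes 1/4 on P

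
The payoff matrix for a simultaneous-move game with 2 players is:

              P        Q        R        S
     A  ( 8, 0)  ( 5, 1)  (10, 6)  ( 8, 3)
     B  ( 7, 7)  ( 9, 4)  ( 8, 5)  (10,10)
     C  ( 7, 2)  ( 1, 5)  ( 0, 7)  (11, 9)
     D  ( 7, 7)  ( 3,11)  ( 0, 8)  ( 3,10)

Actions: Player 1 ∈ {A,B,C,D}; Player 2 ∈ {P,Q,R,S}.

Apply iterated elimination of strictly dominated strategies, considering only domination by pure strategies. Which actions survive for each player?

Remaining: P1:{A,B,C} P2:{R,S}

P1 drop D (A beats it: P:8>7 Q:5>3 R:10>0 S:8>3)
P2 drop P (S beats it: A:3>0 B:10>7 C:9>2)
P2 drop Q (R beats it: A:6>1 B:5>4 C:7>5)
P1→{A,B,C} P2→{R,S}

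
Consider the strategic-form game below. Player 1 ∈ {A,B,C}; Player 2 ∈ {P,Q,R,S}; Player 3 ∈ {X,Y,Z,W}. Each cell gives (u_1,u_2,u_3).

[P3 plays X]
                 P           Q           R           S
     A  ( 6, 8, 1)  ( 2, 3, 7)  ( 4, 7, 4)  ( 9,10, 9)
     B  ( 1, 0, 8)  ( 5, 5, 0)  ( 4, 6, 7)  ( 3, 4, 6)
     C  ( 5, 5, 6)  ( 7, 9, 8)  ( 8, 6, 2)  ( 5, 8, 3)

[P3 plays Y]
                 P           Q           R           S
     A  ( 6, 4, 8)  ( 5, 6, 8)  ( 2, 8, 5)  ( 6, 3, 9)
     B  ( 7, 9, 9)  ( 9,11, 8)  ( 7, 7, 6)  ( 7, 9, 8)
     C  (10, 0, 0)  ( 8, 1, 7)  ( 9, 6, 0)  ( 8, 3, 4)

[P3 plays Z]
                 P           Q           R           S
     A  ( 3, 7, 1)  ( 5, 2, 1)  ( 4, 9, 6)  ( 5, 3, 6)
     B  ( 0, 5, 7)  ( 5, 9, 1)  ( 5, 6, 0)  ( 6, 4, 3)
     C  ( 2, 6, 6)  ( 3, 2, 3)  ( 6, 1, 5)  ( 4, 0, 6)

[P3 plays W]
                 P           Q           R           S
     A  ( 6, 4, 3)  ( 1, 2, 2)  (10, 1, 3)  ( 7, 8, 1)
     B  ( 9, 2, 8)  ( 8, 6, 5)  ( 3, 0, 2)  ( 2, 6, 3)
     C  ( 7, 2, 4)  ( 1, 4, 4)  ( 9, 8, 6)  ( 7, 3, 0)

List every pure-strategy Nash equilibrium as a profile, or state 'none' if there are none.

PSNE = {(A,S,X), (B,Q,Y), (C,Q,X)}

(A,P,X): not NE [P2→S gives 10>8; P3→Y gives 8>1]
(A,P,Y): not NE [P1→C gives 10>6; P2→R gives 8>4]
(A,P,Z): not NE [P2→R gives 9>7; P3→Y gives 8>1]
(A,P,W): not NE [P1→B gives 9>6; P2→S gives 8>4; P3→Y gives 8>3]
(A,Q,X): not NE [P1→C gives 7>2; P2→S gives 10>3; P3→Y gives 8>7]
(A,Q,Y): not NE [P1→B gives 9>5; P2→R gives 8>6]
(A,Q,Z): not NE [P2→R gives 9>2; P3→Y gives 8>1]
(A,Q,W): not NE [P1→B gives 8>1; P2→S gives 8>2; P3→Y gives 8>2]
(A,R,X): not NE [P1→C gives 8>4; P2→S gives 10>7; P3→Z gives 6>4]
(A,R,Y): not NE [P1→C gives 9>2; P3→Z gives 6>5]
(A,R,Z): not NE [P1→C gives 6>4]
(A,R,W): not NE [P2→S gives 8>1; P3→Z gives 6>3]
(A,S,X): NE
(A,S,Y): not NE [P1→C gives 8>6; P2→R gives 8>3]
(A,S,Z): not NE [P1→B gives 6>5; P2→R gives 9>3; P3→Y gives 9>6]
(A,S,W): not NE [P3→Y gives 9>1]
(B,P,X): not NE [P1→A gives 6>1; P2→R gives 6>0; P3→Y gives 9>8]
(B,P,Y): not NE [P1→C gives 10>7; P2→Q gives 11>9]
(B,P,Z): not NE [P1→A gives 3>0; P2→Q gives 9>5; P3→Y gives 9>7]
(B,P,W): not NE [P2→S gives 6>2; P3→Y gives 9>8]
(B,Q,X): not NE [P1→C gives 7>5; P2→R gives 6>5; P3→Y gives 8>0]
(B,Q,Y): NE
(B,Q,Z): not NE [P3→Y gives 8>1]
(B,Q,W): not NE [P3→Y gives 8>5]
(B,R,X): not NE [P1→C gives 8>4]
(B,R,Y): not NE [P1→C gives 9>7; P2→Q gives 11>7; P3→X gives 7>6]
(B,R,Z): not NE [P1→C gives 6>5; P2→Q gives 9>6; P3→X gives 7>0]
(B,R,W): not NE [P1→A gives 10>3; P2→S gives 6>0; P3→X gives 7>2]
(B,S,X): not NE [P1→A gives 9>3; P2→R gives 6>4; P3→Y gives 8>6]
(B,S,Y): not NE [P1→C gives 8>7; P2→Q gives 11>9]
(B,S,Z): not NE [P2→Q gives 9>4; P3→Y gives 8>3]
(B,S,W): not NE [P1→C gives 7>2; P3→Y gives 8>3]
(C,P,X): not NE [P1→A gives 6>5; P2→Q gives 9>5]
(C,P,Y): not NE [P2→R gives 6>0; P3→Z gives 6>0]
(C,P,Z): not NE [P1→A gives 3>2]
(C,P,W): not NE [P1→B gives 9>7; P2→R gives 8>2; P3→Z gives 6>4]
(C,Q,X): NE
(C,Q,Y): not NE [P1→B gives 9>8; P2→R gives 6>1; P3→X gives 8>7]
(C,Q,Z): not NE [P1→B gives 5>3; P2→P gives 6>2; P3→X gives 8>3]
(C,Q,W): not NE [P1→B gives 8>1; P2→R gives 8>4; P3→X gives 8>4]
(C,R,X): not NE [P2→Q gives 9>6; P3→W gives 6>2]
(C,R,Y): not NE [P3→W gives 6>0]
(C,R,Z): not NE [P2→P gives 6>1; P3→W gives 6>5]
(C,R,W): not NE [P1→A gives 10>9]
(C,S,X): not NE [P1→A gives 9>5; P2→Q gives 9>8; P3→Z gives 6>3]
(C,S,Y): not NE [P2→R gives 6>3; P3→Z gives 6>4]
(C,S,Z): not NE [P1→B gives 6>4; P2→P gives 6>0]
(C,S,W): not NE [P2→R gives 8>3; P3→Z gives 6>0]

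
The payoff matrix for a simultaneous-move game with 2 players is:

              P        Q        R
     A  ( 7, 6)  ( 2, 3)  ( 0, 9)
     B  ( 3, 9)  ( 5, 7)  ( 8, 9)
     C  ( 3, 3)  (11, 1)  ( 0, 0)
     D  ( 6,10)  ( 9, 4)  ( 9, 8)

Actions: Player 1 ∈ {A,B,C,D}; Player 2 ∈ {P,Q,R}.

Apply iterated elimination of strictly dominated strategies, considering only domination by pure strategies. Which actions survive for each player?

Remaining: P1:{A,D} P2:{P,R}

P1 drop B (D beats it: P:6>3 Q:9>5 R:9>8)
P2 drop Q (P beats it: A:6>3 C:3>1 D:10>4)
P1 drop C (D beats it: P:6>3 R:9>0)
P1→{A,D} P2→{P,R}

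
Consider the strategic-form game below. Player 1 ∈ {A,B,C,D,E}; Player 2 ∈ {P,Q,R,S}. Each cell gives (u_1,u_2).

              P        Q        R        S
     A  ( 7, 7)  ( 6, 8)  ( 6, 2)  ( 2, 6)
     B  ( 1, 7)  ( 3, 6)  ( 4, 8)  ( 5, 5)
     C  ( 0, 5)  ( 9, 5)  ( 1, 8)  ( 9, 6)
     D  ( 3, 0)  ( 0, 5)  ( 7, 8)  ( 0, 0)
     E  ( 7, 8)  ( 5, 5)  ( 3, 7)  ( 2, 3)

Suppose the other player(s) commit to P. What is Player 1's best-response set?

BR_1 = {A,E}

u_1(A vs P) = 7
u_1(B vs P) = 1
u_1(C vs P) = 0
u_1(D vs P) = 3
u_1(E vs P) = 7
max payoff 7 at {A,E}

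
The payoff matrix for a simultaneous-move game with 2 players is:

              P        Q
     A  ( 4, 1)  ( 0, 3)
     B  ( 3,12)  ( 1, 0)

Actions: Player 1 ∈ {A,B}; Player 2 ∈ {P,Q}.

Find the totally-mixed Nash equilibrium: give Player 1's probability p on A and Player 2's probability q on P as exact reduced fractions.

P1 indiff ⇒ q·4+(1-q)·0 = q·3+(1-q)·1 ⇒ q(1) = (1-q)(1) ⇒ q = 1/2
P2 indiff ⇒ p·1+(1-p)·12 = p·3+(1-p)·0 ⇒ p(-2) = (1-p)(-12) ⇒ p = 6/7

p=6/7, q=1/2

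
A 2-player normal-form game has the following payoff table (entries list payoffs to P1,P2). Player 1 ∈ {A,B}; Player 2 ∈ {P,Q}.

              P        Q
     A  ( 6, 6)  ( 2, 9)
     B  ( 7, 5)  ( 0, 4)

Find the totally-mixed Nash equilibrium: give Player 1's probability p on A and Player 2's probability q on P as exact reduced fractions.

P1 indiff ⇒ q·6+(1-q)·2 = q·7+(1-q)·0 ⇒ q(-1) = (1-q)(-2) ⇒ q = 2/3
P2 indiff ⇒ p·6+(1-p)·5 = p·9+(1-p)·4 ⇒ p(-3) = (1-p)(-1) ⇒ p = 1/4

P1 mixes 1/4 on A; P2 mixes 2/3 on P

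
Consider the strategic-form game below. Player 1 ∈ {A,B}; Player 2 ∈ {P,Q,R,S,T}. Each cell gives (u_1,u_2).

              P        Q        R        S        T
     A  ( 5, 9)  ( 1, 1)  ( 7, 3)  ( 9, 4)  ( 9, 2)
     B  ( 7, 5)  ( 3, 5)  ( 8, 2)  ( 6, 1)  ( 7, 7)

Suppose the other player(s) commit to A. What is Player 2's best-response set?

u_2(P vs A) = 9
u_2(Q vs A) = 1
u_2(R vs A) = 3
u_2(S vs A) = 4
u_2(T vs A) = 2
max payoff 9 at {P}

argmax u_2 = {P}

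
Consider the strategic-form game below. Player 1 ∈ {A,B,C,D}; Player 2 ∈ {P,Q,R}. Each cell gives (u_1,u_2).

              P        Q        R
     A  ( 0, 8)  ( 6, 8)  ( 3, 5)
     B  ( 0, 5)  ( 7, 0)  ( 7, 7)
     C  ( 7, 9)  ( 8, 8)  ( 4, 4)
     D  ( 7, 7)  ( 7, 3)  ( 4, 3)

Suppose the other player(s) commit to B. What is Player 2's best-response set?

BR_2 = {R}

u_2(P vs B) = 5
u_2(Q vs B) = 0
u_2(R vs B) = 7
max payoff 7 at {R}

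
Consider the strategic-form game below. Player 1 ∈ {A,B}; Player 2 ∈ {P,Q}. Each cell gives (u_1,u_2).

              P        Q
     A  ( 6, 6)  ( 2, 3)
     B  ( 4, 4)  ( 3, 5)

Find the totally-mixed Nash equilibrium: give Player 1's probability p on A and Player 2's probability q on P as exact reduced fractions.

(p,q) = (1/4, 1/3)

P1 indiff ⇒ q·6+(1-q)·2 = q·4+(1-q)·3 ⇒ q(2) = (1-q)(1) ⇒ q = 1/3
P2 indiff ⇒ p·6+(1-p)·4 = p·3+(1-p)·5 ⇒ p(3) = (1-p)(1) ⇒ p = 1/4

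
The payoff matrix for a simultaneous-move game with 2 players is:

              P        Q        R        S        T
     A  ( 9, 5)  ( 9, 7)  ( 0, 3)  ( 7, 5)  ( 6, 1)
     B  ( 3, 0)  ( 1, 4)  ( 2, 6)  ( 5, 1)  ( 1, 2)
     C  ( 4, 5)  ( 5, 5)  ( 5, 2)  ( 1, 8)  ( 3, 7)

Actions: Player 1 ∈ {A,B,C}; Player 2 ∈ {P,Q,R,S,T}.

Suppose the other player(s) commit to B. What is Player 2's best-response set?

BR_2 = {R}

u_2(P vs B) = 0
u_2(Q vs B) = 4
u_2(R vs B) = 6
u_2(S vs B) = 1
u_2(T vs B) = 2
max payoff 6 at {R}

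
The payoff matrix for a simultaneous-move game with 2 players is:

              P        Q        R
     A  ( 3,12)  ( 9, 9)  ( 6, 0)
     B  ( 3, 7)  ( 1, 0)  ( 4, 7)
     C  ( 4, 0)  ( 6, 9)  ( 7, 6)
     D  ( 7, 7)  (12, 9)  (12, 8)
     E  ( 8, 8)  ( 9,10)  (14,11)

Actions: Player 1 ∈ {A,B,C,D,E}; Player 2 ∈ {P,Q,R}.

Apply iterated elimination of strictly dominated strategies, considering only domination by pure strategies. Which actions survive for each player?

Remaining: P1:{D,E} P2:{Q,R}

P1 drop A (D beats it: P:7>3 Q:12>9 R:12>6)
P1 drop B (C beats it: P:4>3 Q:6>1 R:7>4)
P1 drop C (D beats it: P:7>4 Q:12>6 R:12>7)
P2 drop P (Q beats it: D:9>7 E:10>8)
P1→{D,E} P2→{Q,R}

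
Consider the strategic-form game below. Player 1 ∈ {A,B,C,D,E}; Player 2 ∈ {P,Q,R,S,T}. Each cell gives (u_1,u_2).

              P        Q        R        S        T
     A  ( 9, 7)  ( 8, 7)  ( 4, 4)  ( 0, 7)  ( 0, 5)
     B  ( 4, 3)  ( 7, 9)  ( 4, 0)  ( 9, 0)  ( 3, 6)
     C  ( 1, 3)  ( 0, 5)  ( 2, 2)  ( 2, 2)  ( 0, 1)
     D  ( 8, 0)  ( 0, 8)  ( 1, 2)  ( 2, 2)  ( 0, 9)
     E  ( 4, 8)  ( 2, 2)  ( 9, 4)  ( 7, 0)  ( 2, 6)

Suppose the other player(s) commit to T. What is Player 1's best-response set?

u_1(A vs T) = 0
u_1(B vs T) = 3
u_1(C vs T) = 0
u_1(D vs T) = 0
u_1(E vs T) = 2
max payoff 3 at {B}

P1 best: {B}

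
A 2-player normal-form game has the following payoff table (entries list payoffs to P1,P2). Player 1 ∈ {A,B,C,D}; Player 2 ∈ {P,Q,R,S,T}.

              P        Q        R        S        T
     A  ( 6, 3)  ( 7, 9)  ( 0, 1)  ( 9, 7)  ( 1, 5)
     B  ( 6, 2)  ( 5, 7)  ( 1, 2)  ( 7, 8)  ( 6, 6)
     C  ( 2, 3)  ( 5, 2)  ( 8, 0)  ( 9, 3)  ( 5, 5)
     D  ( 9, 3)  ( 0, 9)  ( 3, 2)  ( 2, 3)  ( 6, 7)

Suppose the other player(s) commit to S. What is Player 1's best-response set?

u_1(A vs S) = 9
u_1(B vs S) = 7
u_1(C vs S) = 9
u_1(D vs S) = 2
max payoff 9 at {A,C}

P1 best: {A,C}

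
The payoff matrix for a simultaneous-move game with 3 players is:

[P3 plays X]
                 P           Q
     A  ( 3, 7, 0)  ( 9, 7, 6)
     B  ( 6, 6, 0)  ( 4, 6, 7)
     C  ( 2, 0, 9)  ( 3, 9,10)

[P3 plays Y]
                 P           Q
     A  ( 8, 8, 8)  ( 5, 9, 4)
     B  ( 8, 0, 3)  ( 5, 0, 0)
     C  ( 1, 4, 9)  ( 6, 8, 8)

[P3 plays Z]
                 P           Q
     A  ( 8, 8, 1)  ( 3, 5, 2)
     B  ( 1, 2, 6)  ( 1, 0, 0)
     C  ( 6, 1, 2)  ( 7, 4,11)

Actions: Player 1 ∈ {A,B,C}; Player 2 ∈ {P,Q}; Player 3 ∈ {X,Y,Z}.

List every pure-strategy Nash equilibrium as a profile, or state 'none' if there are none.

Nash profiles: (A,Q,X), (C,Q,Z)

(A,P,X): not NE [P1→B gives 6>3; P3→Y gives 8>0]
(A,P,Y): not NE [P2→Q gives 9>8]
(A,P,Z): not NE [P3→Y gives 8>1]
(A,Q,X): NE
(A,Q,Y): not NE [P1→C gives 6>5; P3→X gives 6>4]
(A,Q,Z): not NE [P1→C gives 7>3; P2→P gives 8>5; P3→X gives 6>2]
(B,P,X): not NE [P3→Z gives 6>0]
(B,P,Y): not NE [P3→Z gives 6>3]
(B,P,Z): not NE [P1→A gives 8>1]
(B,Q,X): not NE [P1→A gives 9>4]
(B,Q,Y): not NE [P1→C gives 6>5; P3→X gives 7>0]
(B,Q,Z): not NE [P1→C gives 7>1; P2→P gives 2>0; P3→X gives 7>0]
(C,P,X): not NE [P1→B gives 6>2; P2→Q gives 9>0]
(C,P,Y): not NE [P1→B gives 8>1; P2→Q gives 8>4]
(C,P,Z): not NE [P1→A gives 8>6; P2→Q gives 4>1; P3→Y gives 9>2]
(C,Q,X): not NE [P1→A gives 9>3; P3→Z gives 11>10]
(C,Q,Y): not NE [P3→Z gives 11>8]
(C,Q,Z): NE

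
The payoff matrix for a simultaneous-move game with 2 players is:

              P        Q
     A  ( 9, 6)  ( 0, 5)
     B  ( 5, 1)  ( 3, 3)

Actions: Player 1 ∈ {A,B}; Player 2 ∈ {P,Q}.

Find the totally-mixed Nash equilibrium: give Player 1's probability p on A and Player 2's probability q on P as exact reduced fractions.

(p,q) = (2/3, 3/7)

P1 indiff ⇒ q·9+(1-q)·0 = q·5+(1-q)·3 ⇒ q(4) = (1-q)(3) ⇒ q = 3/7
P2 indiff ⇒ p·6+(1-p)·1 = p·5+(1-p)·3 ⇒ p(1) = (1-p)(2) ⇒ p = 2/3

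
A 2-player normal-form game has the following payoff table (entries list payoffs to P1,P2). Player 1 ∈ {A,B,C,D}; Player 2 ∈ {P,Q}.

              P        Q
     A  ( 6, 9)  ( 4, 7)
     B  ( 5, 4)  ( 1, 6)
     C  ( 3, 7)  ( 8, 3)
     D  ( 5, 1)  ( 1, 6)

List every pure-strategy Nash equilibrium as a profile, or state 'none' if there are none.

PSNE = {(A,P)}

(A,P): NE
(A,Q): not NE [P1→C gives 8>4; P2→P gives 9>7]
(B,P): not NE [P1→A gives 6>5; P2→Q gives 6>4]
(B,Q): not NE [P1→C gives 8>1]
(C,P): not NE [P1→A gives 6>3]
(C,Q): not NE [P2→P gives 7>3]
(D,P): not NE [P1→A gives 6>5; P2→Q gives 6>1]
(D,Q): not NE [P1→C gives 8>1]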